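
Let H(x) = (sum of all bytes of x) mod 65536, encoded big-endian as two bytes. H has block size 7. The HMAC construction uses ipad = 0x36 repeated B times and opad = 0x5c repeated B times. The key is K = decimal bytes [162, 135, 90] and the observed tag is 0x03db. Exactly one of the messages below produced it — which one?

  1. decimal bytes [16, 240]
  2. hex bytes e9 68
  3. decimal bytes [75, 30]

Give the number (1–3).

Key decimal bytes [162, 135, 90] = a2 87 5a is 3 bytes ≤ B = 7; zero-pad to 7 bytes: K' = a2 87 5a 00 00 00 00.
K' ⊕ ipad = 94 b1 6c 36 36 36 36; K' ⊕ opad = fe db 06 5c 5c 5c 5c.
m1: inner = H(94 b1 6c 36 36 36 36 10 f0) = 03 89; tag = H(fe db 06 5c 5c 5c 5c 03 89) = 03db ← matches
m2: inner = H(94 b1 6c 36 36 36 36 e9 68) = 03 da; tag = H(fe db 06 5c 5c 5c 5c 03 da) = 042c
m3: inner = H(94 b1 6c 36 36 36 36 4b 1e) = 02 f2; tag = H(fe db 06 5c 5c 5c 5c 02 f2) = 0443

1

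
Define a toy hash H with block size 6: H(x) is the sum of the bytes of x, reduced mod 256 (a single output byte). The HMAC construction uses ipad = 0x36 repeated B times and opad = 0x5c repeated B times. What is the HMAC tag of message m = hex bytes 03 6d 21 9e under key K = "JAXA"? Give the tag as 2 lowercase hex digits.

Key "JAXA" = 4a 41 58 41 is 4 bytes ≤ B = 6; zero-pad to 6 bytes: K' = 4a 41 58 41 00 00.
K' ⊕ ipad = 7c 77 6e 77 36 36.  K' ⊕ opad = 16 1d 04 1d 5c 5c.
Inner input = (K'⊕ipad) ∥ m = 7c 77 6e 77 36 36 ∥ 03 6d 21 9e.
Inner hash: sum = 124+119+110+119+54+54+3+109+33+158 = 883; mod 256 = 115 → 73.
Outer input = (K'⊕opad) ∥ inner = 16 1d 04 1d 5c 5c ∥ 73.
Outer hash (tag): sum = 22+29+4+29+92+92+115 = 383; mod 256 = 127 → 7f.

7f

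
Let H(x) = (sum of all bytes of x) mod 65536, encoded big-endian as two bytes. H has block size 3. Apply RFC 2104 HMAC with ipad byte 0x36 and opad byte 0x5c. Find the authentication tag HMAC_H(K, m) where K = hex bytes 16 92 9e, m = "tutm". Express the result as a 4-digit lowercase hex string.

Key hex bytes 16 92 9e is exactly B = 3 bytes: K' = 16 92 9e.
K' ⊕ ipad = 20 a4 a8.  K' ⊕ opad = 4a ce c2.
Inner input = (K'⊕ipad) ∥ m = 20 a4 a8 ∥ 74 75 74 6d.
Inner hash: sum = 32+164+168+116+117+116+109 = 822 → 03 36.
Outer input = (K'⊕opad) ∥ inner = 4a ce c2 ∥ 03 36.
Outer hash (tag): sum = 74+206+194+3+54 = 531 → 02 13.

0213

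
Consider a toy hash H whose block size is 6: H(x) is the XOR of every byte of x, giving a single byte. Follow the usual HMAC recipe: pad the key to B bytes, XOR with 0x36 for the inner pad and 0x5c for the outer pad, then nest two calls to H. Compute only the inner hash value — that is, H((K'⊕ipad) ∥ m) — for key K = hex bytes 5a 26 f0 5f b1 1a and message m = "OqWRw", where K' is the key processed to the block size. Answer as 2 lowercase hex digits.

Key hex bytes 5a 26 f0 5f b1 1a is exactly B = 6 bytes: K' = 5a 26 f0 5f b1 1a.
K' ⊕ ipad = 6c 10 c6 69 87 2c.
Inner input = 6c 10 c6 69 87 2c ∥ 4f 71 57 52 77.
Inner hash: XOR 6c⊕10⊕c6⊕69⊕87⊕2c⊕4f⊕71⊕57⊕52⊕77 = 34.

34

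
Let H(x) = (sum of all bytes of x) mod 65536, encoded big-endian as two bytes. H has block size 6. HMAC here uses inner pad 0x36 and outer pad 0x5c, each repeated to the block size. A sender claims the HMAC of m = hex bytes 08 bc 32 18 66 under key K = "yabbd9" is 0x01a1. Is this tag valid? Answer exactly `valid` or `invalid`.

valid

Key "yabbd9" = 79 61 62 62 64 39 is exactly B = 6 bytes: K' = 79 61 62 62 64 39.
K' ⊕ ipad = 4f 57 54 54 52 0f; K' ⊕ opad = 25 3d 3e 3e 38 65.
Inner hash: sum = 79+87+84+84+82+15+8+188+50+24+102 = 803 → 03 23.
Outer hash (recomputed tag): sum = 37+61+62+62+56+101+3+35 = 417 → 01 a1.
Recomputed tag = 01a1; claimed = 01a1 → match.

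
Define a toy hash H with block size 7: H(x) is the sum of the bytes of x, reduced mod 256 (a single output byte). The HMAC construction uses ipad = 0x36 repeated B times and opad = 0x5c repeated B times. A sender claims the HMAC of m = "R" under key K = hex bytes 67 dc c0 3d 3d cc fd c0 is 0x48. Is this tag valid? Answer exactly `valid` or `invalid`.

valid

Key hex bytes 67 dc c0 3d 3d cc fd c0 is 8 bytes > B = 7, so hash it first: H(key) = 06, then zero-pad to 7 bytes: K' = 06 00 00 00 00 00 00.
K' ⊕ ipad = 30 36 36 36 36 36 36; K' ⊕ opad = 5a 5c 5c 5c 5c 5c 5c.
Inner hash: sum = 48+54+54+54+54+54+54+82 = 454; mod 256 = 198 → c6.
Outer hash (recomputed tag): sum = 90+92+92+92+92+92+92+198 = 840; mod 256 = 72 → 48.
Recomputed tag = 48; claimed = 48 → match.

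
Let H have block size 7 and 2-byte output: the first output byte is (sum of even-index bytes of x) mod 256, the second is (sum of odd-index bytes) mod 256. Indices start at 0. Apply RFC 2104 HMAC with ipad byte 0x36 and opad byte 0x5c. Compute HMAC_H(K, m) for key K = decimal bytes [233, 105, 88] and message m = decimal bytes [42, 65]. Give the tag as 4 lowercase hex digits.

66e7

Key decimal bytes [233, 105, 88] = e9 69 58 is 3 bytes ≤ B = 7; zero-pad to 7 bytes: K' = e9 69 58 00 00 00 00.
K' ⊕ ipad = df 5f 6e 36 36 36 36.  K' ⊕ opad = b5 35 04 5c 5c 5c 5c.
Inner input = (K'⊕ipad) ∥ m = df 5f 6e 36 36 36 36 ∥ 2a 41.
Inner hash: even-index sum = 506 mod 256 = 250; odd-index sum = 245 mod 256 = 245 → fa f5.
Outer input = (K'⊕opad) ∥ inner = b5 35 04 5c 5c 5c 5c ∥ fa f5.
Outer hash (tag): even-index sum = 614 mod 256 = 102; odd-index sum = 487 mod 256 = 231 → 66 e7.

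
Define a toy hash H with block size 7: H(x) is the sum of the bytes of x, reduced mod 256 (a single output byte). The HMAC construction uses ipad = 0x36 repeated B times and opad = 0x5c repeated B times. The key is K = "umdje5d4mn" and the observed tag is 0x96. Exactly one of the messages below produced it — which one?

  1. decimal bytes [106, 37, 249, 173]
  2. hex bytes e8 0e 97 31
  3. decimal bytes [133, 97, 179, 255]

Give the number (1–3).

Key "umdje5d4mn" = 75 6d 64 6a 65 35 64 34 6d 6e is 10 bytes > B = 7, so hash it first: H(key) = bd, then zero-pad to 7 bytes: K' = bd 00 00 00 00 00 00.
K' ⊕ ipad = 8b 36 36 36 36 36 36; K' ⊕ opad = e1 5c 5c 5c 5c 5c 5c.
m1: inner = H(8b 36 36 36 36 36 36 6a 25 f9 ad) = 04; tag = H(e1 5c 5c 5c 5c 5c 5c 04) = 0d
m2: inner = H(8b 36 36 36 36 36 36 e8 0e 97 31) = 8d; tag = H(e1 5c 5c 5c 5c 5c 5c 8d) = 96 ← matches
m3: inner = H(8b 36 36 36 36 36 36 85 61 b3 ff) = 67; tag = H(e1 5c 5c 5c 5c 5c 5c 67) = 70

2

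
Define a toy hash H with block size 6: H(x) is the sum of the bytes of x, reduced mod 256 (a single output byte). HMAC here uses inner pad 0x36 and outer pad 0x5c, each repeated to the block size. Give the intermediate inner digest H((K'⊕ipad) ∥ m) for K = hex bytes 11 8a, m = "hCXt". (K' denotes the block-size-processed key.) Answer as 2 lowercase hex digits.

Key hex bytes 11 8a is 2 bytes ≤ B = 6; zero-pad to 6 bytes: K' = 11 8a 00 00 00 00.
K' ⊕ ipad = 27 bc 36 36 36 36.
Inner input = 27 bc 36 36 36 36 ∥ 68 43 58 74.
Inner hash: sum = 39+188+54+54+54+54+104+67+88+116 = 818; mod 256 = 50 → 32.

32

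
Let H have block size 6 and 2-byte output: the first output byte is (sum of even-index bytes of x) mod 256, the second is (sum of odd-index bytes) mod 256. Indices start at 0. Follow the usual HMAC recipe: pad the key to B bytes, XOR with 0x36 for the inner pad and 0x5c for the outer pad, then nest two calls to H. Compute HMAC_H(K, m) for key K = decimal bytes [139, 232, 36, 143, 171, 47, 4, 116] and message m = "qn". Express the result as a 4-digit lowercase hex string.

ff04

Key decimal bytes [139, 232, 36, 143, 171, 47, 4, 116] = 8b e8 24 8f ab 2f 04 74 is 8 bytes > B = 6, so hash it first: H(key) = 5e 1a, then zero-pad to 6 bytes: K' = 5e 1a 00 00 00 00.
K' ⊕ ipad = 68 2c 36 36 36 36.  K' ⊕ opad = 02 46 5c 5c 5c 5c.
Inner input = (K'⊕ipad) ∥ m = 68 2c 36 36 36 36 ∥ 71 6e.
Inner hash: even-index sum = 325 mod 256 = 69; odd-index sum = 262 mod 256 = 6 → 45 06.
Outer input = (K'⊕opad) ∥ inner = 02 46 5c 5c 5c 5c ∥ 45 06.
Outer hash (tag): even-index sum = 255 mod 256 = 255; odd-index sum = 260 mod 256 = 4 → ff 04.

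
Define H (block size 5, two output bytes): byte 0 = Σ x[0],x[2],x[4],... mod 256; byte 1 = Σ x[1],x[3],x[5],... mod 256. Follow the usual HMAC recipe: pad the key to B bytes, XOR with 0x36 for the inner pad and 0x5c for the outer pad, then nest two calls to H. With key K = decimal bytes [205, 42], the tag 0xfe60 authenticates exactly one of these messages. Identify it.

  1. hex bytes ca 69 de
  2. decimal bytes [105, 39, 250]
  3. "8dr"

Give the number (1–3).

Key decimal bytes [205, 42] = cd 2a is 2 bytes ≤ B = 5; zero-pad to 5 bytes: K' = cd 2a 00 00 00.
K' ⊕ ipad = fb 1c 36 36 36; K' ⊕ opad = 91 76 5c 5c 5c.
m1: inner = H(fb 1c 36 36 36 ca 69 de) = d0 fa; tag = H(91 76 5c 5c 5c d0 fa) = 43a2
m2: inner = H(fb 1c 36 36 36 69 27 fa) = 8e b5; tag = H(91 76 5c 5c 5c 8e b5) = fe60 ← matches
m3: inner = H(fb 1c 36 36 36 38 64 72) = cb fc; tag = H(91 76 5c 5c 5c cb fc) = 459d

2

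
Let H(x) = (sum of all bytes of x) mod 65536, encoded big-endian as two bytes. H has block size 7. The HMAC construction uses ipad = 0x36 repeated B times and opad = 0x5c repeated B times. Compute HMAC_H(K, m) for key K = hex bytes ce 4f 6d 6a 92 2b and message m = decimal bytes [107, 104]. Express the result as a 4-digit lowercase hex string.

03a2

Key hex bytes ce 4f 6d 6a 92 2b is 6 bytes ≤ B = 7; zero-pad to 7 bytes: K' = ce 4f 6d 6a 92 2b 00.
K' ⊕ ipad = f8 79 5b 5c a4 1d 36.  K' ⊕ opad = 92 13 31 36 ce 77 5c.
Inner input = (K'⊕ipad) ∥ m = f8 79 5b 5c a4 1d 36 ∥ 6b 68.
Inner hash: sum = 248+121+91+92+164+29+54+107+104 = 1010 → 03 f2.
Outer input = (K'⊕opad) ∥ inner = 92 13 31 36 ce 77 5c ∥ 03 f2.
Outer hash (tag): sum = 146+19+49+54+206+119+92+3+242 = 930 → 03 a2.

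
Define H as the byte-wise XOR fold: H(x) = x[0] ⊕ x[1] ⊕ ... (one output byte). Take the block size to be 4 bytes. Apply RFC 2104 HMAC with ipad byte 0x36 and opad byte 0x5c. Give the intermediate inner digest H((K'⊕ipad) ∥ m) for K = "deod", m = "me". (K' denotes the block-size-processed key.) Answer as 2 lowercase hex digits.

02

Key "deod" = 64 65 6f 64 is exactly B = 4 bytes: K' = 64 65 6f 64.
K' ⊕ ipad = 52 53 59 52.
Inner input = 52 53 59 52 ∥ 6d 65.
Inner hash: XOR 52⊕53⊕59⊕52⊕6d⊕65 = 02.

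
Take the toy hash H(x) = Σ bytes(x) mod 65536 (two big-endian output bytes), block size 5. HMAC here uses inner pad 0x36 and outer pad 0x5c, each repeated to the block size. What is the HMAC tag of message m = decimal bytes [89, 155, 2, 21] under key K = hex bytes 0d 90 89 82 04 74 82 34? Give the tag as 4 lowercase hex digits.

Key hex bytes 0d 90 89 82 04 74 82 34 is 8 bytes > B = 5, so hash it first: H(key) = 02 d6, then zero-pad to 5 bytes: K' = 02 d6 00 00 00.
K' ⊕ ipad = 34 e0 36 36 36.  K' ⊕ opad = 5e 8a 5c 5c 5c.
Inner input = (K'⊕ipad) ∥ m = 34 e0 36 36 36 ∥ 59 9b 02 15.
Inner hash: sum = 52+224+54+54+54+89+155+2+21 = 705 → 02 c1.
Outer input = (K'⊕opad) ∥ inner = 5e 8a 5c 5c 5c ∥ 02 c1.
Outer hash (tag): sum = 94+138+92+92+92+2+193 = 703 → 02 bf.

02bf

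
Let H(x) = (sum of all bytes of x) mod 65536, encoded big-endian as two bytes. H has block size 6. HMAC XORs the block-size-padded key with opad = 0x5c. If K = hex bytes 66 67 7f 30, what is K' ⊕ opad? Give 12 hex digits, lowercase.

Key hex bytes 66 67 7f 30 is 4 bytes ≤ B = 6; zero-pad to 6 bytes: K' = 66 67 7f 30 00 00.
XOR each byte with 0x5c: 66⊕5c=3a, 67⊕5c=3b, 7f⊕5c=23, 30⊕5c=6c, 00⊕5c=5c, 00⊕5c=5c.

3a3b236c5c5c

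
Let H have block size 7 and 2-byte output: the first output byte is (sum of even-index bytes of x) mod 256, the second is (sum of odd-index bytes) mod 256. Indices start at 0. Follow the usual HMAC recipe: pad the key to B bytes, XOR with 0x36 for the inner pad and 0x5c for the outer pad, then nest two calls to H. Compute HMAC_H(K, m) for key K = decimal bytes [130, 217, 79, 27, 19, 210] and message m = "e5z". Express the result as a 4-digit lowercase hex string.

7b17

Key decimal bytes [130, 217, 79, 27, 19, 210] = 82 d9 4f 1b 13 d2 is 6 bytes ≤ B = 7; zero-pad to 7 bytes: K' = 82 d9 4f 1b 13 d2 00.
K' ⊕ ipad = b4 ef 79 2d 25 e4 36.  K' ⊕ opad = de 85 13 47 4f 8e 5c.
Inner input = (K'⊕ipad) ∥ m = b4 ef 79 2d 25 e4 36 ∥ 65 35 7a.
Inner hash: even-index sum = 445 mod 256 = 189; odd-index sum = 735 mod 256 = 223 → bd df.
Outer input = (K'⊕opad) ∥ inner = de 85 13 47 4f 8e 5c ∥ bd df.
Outer hash (tag): even-index sum = 635 mod 256 = 123; odd-index sum = 535 mod 256 = 23 → 7b 17.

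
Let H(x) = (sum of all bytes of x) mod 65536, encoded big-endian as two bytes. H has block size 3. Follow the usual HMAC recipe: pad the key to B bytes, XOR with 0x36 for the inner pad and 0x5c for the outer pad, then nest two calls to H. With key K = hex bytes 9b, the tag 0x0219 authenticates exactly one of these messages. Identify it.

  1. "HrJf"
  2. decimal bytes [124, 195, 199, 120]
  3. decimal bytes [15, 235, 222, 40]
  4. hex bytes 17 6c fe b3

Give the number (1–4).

Key hex bytes 9b is 1 byte ≤ B = 3; zero-pad to 3 bytes: K' = 9b 00 00.
K' ⊕ ipad = ad 36 36; K' ⊕ opad = c7 5c 5c.
m1: inner = H(ad 36 36 48 72 4a 66) = 02 83; tag = H(c7 5c 5c 02 83) = 0204
m2: inner = H(ad 36 36 7c c3 c7 78) = 03 97; tag = H(c7 5c 5c 03 97) = 0219 ← matches
m3: inner = H(ad 36 36 0f eb de 28) = 03 19; tag = H(c7 5c 5c 03 19) = 019b
m4: inner = H(ad 36 36 17 6c fe b3) = 03 4d; tag = H(c7 5c 5c 03 4d) = 01cf

2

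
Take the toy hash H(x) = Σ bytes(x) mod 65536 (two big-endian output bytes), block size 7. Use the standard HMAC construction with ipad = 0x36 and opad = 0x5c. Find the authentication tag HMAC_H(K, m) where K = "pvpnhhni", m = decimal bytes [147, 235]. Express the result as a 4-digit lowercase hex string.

0283

Key "pvpnhhni" = 70 76 70 6e 68 68 6e 69 is 8 bytes > B = 7, so hash it first: H(key) = 03 6b, then zero-pad to 7 bytes: K' = 03 6b 00 00 00 00 00.
K' ⊕ ipad = 35 5d 36 36 36 36 36.  K' ⊕ opad = 5f 37 5c 5c 5c 5c 5c.
Inner input = (K'⊕ipad) ∥ m = 35 5d 36 36 36 36 36 ∥ 93 eb.
Inner hash: sum = 53+93+54+54+54+54+54+147+235 = 798 → 03 1e.
Outer input = (K'⊕opad) ∥ inner = 5f 37 5c 5c 5c 5c 5c ∥ 03 1e.
Outer hash (tag): sum = 95+55+92+92+92+92+92+3+30 = 643 → 02 83.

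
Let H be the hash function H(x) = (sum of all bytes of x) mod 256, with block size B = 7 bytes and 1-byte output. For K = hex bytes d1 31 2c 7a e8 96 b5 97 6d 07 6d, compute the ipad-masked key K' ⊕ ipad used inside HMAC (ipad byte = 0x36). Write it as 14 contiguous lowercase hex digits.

65363636363636

Key hex bytes d1 31 2c 7a e8 96 b5 97 6d 07 6d is 11 bytes > B = 7, so hash it first: H(key) = 53, then zero-pad to 7 bytes: K' = 53 00 00 00 00 00 00.
XOR each byte with 0x36: 53⊕36=65, 00⊕36=36, 00⊕36=36, 00⊕36=36, 00⊕36=36, 00⊕36=36, 00⊕36=36.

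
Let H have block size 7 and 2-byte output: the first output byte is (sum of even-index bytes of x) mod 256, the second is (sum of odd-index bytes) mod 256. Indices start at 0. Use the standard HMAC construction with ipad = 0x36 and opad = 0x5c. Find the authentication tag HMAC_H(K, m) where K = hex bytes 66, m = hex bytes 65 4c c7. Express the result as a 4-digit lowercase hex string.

1c52

Key hex bytes 66 is 1 byte ≤ B = 7; zero-pad to 7 bytes: K' = 66 00 00 00 00 00 00.
K' ⊕ ipad = 50 36 36 36 36 36 36.  K' ⊕ opad = 3a 5c 5c 5c 5c 5c 5c.
Inner input = (K'⊕ipad) ∥ m = 50 36 36 36 36 36 36 ∥ 65 4c c7.
Inner hash: even-index sum = 318 mod 256 = 62; odd-index sum = 462 mod 256 = 206 → 3e ce.
Outer input = (K'⊕opad) ∥ inner = 3a 5c 5c 5c 5c 5c 5c ∥ 3e ce.
Outer hash (tag): even-index sum = 540 mod 256 = 28; odd-index sum = 338 mod 256 = 82 → 1c 52.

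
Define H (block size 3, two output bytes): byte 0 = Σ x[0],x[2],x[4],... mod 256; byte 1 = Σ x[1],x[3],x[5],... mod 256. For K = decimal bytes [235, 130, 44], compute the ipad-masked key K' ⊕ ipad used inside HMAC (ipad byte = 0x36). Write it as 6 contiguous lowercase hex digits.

ddb41a

Key decimal bytes [235, 130, 44] = eb 82 2c is exactly B = 3 bytes: K' = eb 82 2c.
XOR each byte with 0x36: eb⊕36=dd, 82⊕36=b4, 2c⊕36=1a.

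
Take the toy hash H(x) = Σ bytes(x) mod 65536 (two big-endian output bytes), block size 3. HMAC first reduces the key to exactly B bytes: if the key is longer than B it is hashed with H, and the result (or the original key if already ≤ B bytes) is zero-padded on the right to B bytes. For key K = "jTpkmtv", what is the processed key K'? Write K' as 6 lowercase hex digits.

|K| = 7 > B = 3, so first hash the key.
H(K): sum = 106+84+112+107+109+116+118 = 752 → 02 f0.
Zero-pad H(K) = 02 f0 to 3 bytes: K' = 02 f0 00.

02f000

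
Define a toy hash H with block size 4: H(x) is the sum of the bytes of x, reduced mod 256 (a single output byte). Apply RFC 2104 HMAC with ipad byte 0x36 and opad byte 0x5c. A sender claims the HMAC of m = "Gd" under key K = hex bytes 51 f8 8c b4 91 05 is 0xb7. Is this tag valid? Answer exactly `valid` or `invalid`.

Key hex bytes 51 f8 8c b4 91 05 is 6 bytes > B = 4, so hash it first: H(key) = 1f, then zero-pad to 4 bytes: K' = 1f 00 00 00.
K' ⊕ ipad = 29 36 36 36; K' ⊕ opad = 43 5c 5c 5c.
Inner hash: sum = 41+54+54+54+71+100 = 374; mod 256 = 118 → 76.
Outer hash (recomputed tag): sum = 67+92+92+92+118 = 461; mod 256 = 205 → cd.
Recomputed tag = cd; claimed = b7 → mismatch.

invalid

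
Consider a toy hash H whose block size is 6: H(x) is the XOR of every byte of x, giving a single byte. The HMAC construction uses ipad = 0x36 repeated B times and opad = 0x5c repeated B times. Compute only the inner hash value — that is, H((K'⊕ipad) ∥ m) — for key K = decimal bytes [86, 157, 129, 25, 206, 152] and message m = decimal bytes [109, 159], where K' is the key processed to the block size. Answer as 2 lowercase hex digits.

Key decimal bytes [86, 157, 129, 25, 206, 152] = 56 9d 81 19 ce 98 is exactly B = 6 bytes: K' = 56 9d 81 19 ce 98.
K' ⊕ ipad = 60 ab b7 2f f8 ae.
Inner input = 60 ab b7 2f f8 ae ∥ 6d 9f.
Inner hash: XOR 60⊕ab⊕b7⊕2f⊕f8⊕ae⊕6d⊕9f = f7.

f7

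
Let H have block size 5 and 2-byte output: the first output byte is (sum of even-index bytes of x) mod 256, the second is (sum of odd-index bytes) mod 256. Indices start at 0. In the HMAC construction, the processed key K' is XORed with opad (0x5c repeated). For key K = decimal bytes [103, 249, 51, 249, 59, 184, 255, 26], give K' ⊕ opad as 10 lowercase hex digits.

Key decimal bytes [103, 249, 51, 249, 59, 184, 255, 26] = 67 f9 33 f9 3b b8 ff 1a is 8 bytes > B = 5, so hash it first: H(key) = d4 c4, then zero-pad to 5 bytes: K' = d4 c4 00 00 00.
XOR each byte with 0x5c: d4⊕5c=88, c4⊕5c=98, 00⊕5c=5c, 00⊕5c=5c, 00⊕5c=5c.

88985c5c5c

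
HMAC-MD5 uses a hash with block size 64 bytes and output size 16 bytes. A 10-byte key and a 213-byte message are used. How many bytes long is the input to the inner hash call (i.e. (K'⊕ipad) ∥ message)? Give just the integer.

Key is 10 ≤ 64 bytes, zero-padded: |K'| = 64.
Inner input = (K'⊕ipad) ∥ m → 64 + 213 = 277 bytes.

277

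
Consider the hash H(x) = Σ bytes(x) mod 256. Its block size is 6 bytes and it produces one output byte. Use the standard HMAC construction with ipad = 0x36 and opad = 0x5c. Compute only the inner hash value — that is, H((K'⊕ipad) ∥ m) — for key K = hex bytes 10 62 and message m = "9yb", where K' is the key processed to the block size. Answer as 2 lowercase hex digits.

Key hex bytes 10 62 is 2 bytes ≤ B = 6; zero-pad to 6 bytes: K' = 10 62 00 00 00 00.
K' ⊕ ipad = 26 54 36 36 36 36.
Inner input = 26 54 36 36 36 36 ∥ 39 79 62.
Inner hash: sum = 38+84+54+54+54+54+57+121+98 = 614; mod 256 = 102 → 66.

66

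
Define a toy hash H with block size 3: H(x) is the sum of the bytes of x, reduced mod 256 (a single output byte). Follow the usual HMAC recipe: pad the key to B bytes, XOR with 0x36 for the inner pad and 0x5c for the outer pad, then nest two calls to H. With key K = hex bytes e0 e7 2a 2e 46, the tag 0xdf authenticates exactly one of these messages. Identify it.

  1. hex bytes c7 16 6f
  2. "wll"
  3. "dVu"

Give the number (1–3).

3

Key hex bytes e0 e7 2a 2e 46 is 5 bytes > B = 3, so hash it first: H(key) = 65, then zero-pad to 3 bytes: K' = 65 00 00.
K' ⊕ ipad = 53 36 36; K' ⊕ opad = 39 5c 5c.
m1: inner = H(53 36 36 c7 16 6f) = 0b; tag = H(39 5c 5c 0b) = fc
m2: inner = H(53 36 36 77 6c 6c) = 0e; tag = H(39 5c 5c 0e) = ff
m3: inner = H(53 36 36 64 56 75) = ee; tag = H(39 5c 5c ee) = df ← matches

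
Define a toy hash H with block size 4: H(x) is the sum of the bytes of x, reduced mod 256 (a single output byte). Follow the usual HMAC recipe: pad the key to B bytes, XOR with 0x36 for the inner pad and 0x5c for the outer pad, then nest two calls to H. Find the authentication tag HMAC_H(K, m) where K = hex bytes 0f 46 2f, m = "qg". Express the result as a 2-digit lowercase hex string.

Key hex bytes 0f 46 2f is 3 bytes ≤ B = 4; zero-pad to 4 bytes: K' = 0f 46 2f 00.
K' ⊕ ipad = 39 70 19 36.  K' ⊕ opad = 53 1a 73 5c.
Inner input = (K'⊕ipad) ∥ m = 39 70 19 36 ∥ 71 67.
Inner hash: sum = 57+112+25+54+113+103 = 464; mod 256 = 208 → d0.
Outer input = (K'⊕opad) ∥ inner = 53 1a 73 5c ∥ d0.
Outer hash (tag): sum = 83+26+115+92+208 = 524; mod 256 = 12 → 0c.

0c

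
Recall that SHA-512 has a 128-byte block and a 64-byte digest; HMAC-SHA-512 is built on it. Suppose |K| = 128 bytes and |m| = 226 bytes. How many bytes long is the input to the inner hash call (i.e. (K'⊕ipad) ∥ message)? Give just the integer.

Key is 128 ≤ 128 bytes, zero-padded: |K'| = 128.
Inner input = (K'⊕ipad) ∥ m → 128 + 226 = 354 bytes.

354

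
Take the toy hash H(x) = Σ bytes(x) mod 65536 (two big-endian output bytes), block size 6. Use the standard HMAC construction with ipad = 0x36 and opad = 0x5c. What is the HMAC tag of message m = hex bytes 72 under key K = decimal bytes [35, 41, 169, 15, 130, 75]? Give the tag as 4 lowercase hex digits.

Key decimal bytes [35, 41, 169, 15, 130, 75] = 23 29 a9 0f 82 4b is exactly B = 6 bytes: K' = 23 29 a9 0f 82 4b.
K' ⊕ ipad = 15 1f 9f 39 b4 7d.  K' ⊕ opad = 7f 75 f5 53 de 17.
Inner input = (K'⊕ipad) ∥ m = 15 1f 9f 39 b4 7d ∥ 72.
Inner hash: sum = 21+31+159+57+180+125+114 = 687 → 02 af.
Outer input = (K'⊕opad) ∥ inner = 7f 75 f5 53 de 17 ∥ 02 af.
Outer hash (tag): sum = 127+117+245+83+222+23+2+175 = 994 → 03 e2.

03e2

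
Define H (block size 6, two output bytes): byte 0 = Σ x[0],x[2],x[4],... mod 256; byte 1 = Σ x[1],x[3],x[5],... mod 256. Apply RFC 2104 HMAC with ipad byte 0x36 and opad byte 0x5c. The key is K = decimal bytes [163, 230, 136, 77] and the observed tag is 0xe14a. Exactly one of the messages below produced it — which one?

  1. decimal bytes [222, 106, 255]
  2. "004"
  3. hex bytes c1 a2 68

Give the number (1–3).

Key decimal bytes [163, 230, 136, 77] = a3 e6 88 4d is 4 bytes ≤ B = 6; zero-pad to 6 bytes: K' = a3 e6 88 4d 00 00.
K' ⊕ ipad = 95 d0 be 7b 36 36; K' ⊕ opad = ff ba d4 11 5c 5c.
m1: inner = H(95 d0 be 7b 36 36 de 6a ff) = 66 eb; tag = H(ff ba d4 11 5c 5c 66 eb) = 9512
m2: inner = H(95 d0 be 7b 36 36 30 30 34) = ed b1; tag = H(ff ba d4 11 5c 5c ed b1) = 1cd8
m3: inner = H(95 d0 be 7b 36 36 c1 a2 68) = b2 23; tag = H(ff ba d4 11 5c 5c b2 23) = e14a ← matches

3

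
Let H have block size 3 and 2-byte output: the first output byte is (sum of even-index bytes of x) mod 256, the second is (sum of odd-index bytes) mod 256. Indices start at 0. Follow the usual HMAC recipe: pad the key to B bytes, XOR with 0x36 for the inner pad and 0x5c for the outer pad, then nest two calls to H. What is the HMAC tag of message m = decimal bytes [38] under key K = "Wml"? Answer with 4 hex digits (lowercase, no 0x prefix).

bcec

Key "Wml" = 57 6d 6c is exactly B = 3 bytes: K' = 57 6d 6c.
K' ⊕ ipad = 61 5b 5a.  K' ⊕ opad = 0b 31 30.
Inner input = (K'⊕ipad) ∥ m = 61 5b 5a ∥ 26.
Inner hash: even-index sum = 187 mod 256 = 187; odd-index sum = 129 mod 256 = 129 → bb 81.
Outer input = (K'⊕opad) ∥ inner = 0b 31 30 ∥ bb 81.
Outer hash (tag): even-index sum = 188 mod 256 = 188; odd-index sum = 236 mod 256 = 236 → bc ec.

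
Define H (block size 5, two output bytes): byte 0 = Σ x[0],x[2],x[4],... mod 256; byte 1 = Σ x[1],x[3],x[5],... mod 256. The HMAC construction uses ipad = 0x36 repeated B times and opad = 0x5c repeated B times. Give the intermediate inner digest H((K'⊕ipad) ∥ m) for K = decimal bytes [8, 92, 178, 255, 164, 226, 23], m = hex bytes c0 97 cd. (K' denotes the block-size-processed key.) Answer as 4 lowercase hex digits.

Key decimal bytes [8, 92, 178, 255, 164, 226, 23] = 08 5c b2 ff a4 e2 17 is 7 bytes > B = 5, so hash it first: H(key) = 75 3d, then zero-pad to 5 bytes: K' = 75 3d 00 00 00.
K' ⊕ ipad = 43 0b 36 36 36.
Inner input = 43 0b 36 36 36 ∥ c0 97 cd.
Inner hash: even-index sum = 326 mod 256 = 70; odd-index sum = 462 mod 256 = 206 → 46 ce.

46ce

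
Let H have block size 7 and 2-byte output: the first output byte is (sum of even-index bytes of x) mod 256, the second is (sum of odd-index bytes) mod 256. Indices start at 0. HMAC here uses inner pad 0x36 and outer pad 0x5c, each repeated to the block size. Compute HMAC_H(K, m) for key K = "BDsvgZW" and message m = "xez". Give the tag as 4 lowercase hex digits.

a318

Key "BDsvgZW" = 42 44 73 76 67 5a 57 is exactly B = 7 bytes: K' = 42 44 73 76 67 5a 57.
K' ⊕ ipad = 74 72 45 40 51 6c 61.  K' ⊕ opad = 1e 18 2f 2a 3b 06 0b.
Inner input = (K'⊕ipad) ∥ m = 74 72 45 40 51 6c 61 ∥ 78 65 7a.
Inner hash: even-index sum = 464 mod 256 = 208; odd-index sum = 528 mod 256 = 16 → d0 10.
Outer input = (K'⊕opad) ∥ inner = 1e 18 2f 2a 3b 06 0b ∥ d0 10.
Outer hash (tag): even-index sum = 163 mod 256 = 163; odd-index sum = 280 mod 256 = 24 → a3 18.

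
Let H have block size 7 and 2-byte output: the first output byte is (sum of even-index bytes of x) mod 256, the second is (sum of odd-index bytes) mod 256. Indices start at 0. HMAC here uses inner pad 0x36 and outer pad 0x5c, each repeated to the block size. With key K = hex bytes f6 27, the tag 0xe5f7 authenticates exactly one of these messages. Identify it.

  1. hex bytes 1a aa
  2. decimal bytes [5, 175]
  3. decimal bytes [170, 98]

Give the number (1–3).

Key hex bytes f6 27 is 2 bytes ≤ B = 7; zero-pad to 7 bytes: K' = f6 27 00 00 00 00 00.
K' ⊕ ipad = c0 11 36 36 36 36 36; K' ⊕ opad = aa 7b 5c 5c 5c 5c 5c.
m1: inner = H(c0 11 36 36 36 36 36 1a aa) = 0c 97; tag = H(aa 7b 5c 5c 5c 5c 5c 0c 97) = 553f
m2: inner = H(c0 11 36 36 36 36 36 05 af) = 11 82; tag = H(aa 7b 5c 5c 5c 5c 5c 11 82) = 4044
m3: inner = H(c0 11 36 36 36 36 36 aa 62) = c4 27; tag = H(aa 7b 5c 5c 5c 5c 5c c4 27) = e5f7 ← matches

3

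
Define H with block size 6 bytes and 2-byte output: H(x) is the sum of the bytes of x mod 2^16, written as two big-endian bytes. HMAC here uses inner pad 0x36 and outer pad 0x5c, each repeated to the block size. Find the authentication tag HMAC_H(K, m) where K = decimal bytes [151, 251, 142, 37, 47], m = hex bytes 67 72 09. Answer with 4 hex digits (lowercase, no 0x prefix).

03f9

Key decimal bytes [151, 251, 142, 37, 47] = 97 fb 8e 25 2f is 5 bytes ≤ B = 6; zero-pad to 6 bytes: K' = 97 fb 8e 25 2f 00.
K' ⊕ ipad = a1 cd b8 13 19 36.  K' ⊕ opad = cb a7 d2 79 73 5c.
Inner input = (K'⊕ipad) ∥ m = a1 cd b8 13 19 36 ∥ 67 72 09.
Inner hash: sum = 161+205+184+19+25+54+103+114+9 = 874 → 03 6a.
Outer input = (K'⊕opad) ∥ inner = cb a7 d2 79 73 5c ∥ 03 6a.
Outer hash (tag): sum = 203+167+210+121+115+92+3+106 = 1017 → 03 f9.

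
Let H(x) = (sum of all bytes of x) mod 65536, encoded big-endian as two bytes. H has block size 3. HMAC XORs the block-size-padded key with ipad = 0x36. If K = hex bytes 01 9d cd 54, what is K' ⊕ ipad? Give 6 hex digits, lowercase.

Key hex bytes 01 9d cd 54 is 4 bytes > B = 3, so hash it first: H(key) = 01 bf, then zero-pad to 3 bytes: K' = 01 bf 00.
XOR each byte with 0x36: 01⊕36=37, bf⊕36=89, 00⊕36=36.

378936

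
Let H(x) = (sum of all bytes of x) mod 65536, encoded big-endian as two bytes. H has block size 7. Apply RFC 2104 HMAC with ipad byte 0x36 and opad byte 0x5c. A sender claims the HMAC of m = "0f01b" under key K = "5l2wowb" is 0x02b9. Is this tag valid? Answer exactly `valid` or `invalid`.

Key "5l2wowb" = 35 6c 32 77 6f 77 62 is exactly B = 7 bytes: K' = 35 6c 32 77 6f 77 62.
K' ⊕ ipad = 03 5a 04 41 59 41 54; K' ⊕ opad = 69 30 6e 2b 33 2b 3e.
Inner hash: sum = 3+90+4+65+89+65+84+48+102+48+49+98 = 745 → 02 e9.
Outer hash (recomputed tag): sum = 105+48+110+43+51+43+62+2+233 = 697 → 02 b9.
Recomputed tag = 02b9; claimed = 02b9 → match.

valid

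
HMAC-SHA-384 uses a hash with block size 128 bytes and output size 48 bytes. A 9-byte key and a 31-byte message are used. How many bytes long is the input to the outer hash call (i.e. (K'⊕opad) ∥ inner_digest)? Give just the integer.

176

Key is 9 ≤ 128 bytes, zero-padded: |K'| = 128.
Outer input = (K'⊕opad) ∥ H(inner) → 128 + 48 = 176 bytes.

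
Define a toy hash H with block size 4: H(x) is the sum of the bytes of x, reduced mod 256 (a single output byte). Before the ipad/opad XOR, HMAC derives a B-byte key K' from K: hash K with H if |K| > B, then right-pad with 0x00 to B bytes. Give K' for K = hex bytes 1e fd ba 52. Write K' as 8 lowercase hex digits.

1efdba52

Key hex bytes 1e fd ba 52 is exactly B = 4 bytes: K' = 1e fd ba 52.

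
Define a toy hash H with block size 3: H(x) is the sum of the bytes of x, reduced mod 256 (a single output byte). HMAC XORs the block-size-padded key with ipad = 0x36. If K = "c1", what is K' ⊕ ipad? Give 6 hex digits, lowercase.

Key "c1" = 63 31 is 2 bytes ≤ B = 3; zero-pad to 3 bytes: K' = 63 31 00.
XOR each byte with 0x36: 63⊕36=55, 31⊕36=07, 00⊕36=36.

550736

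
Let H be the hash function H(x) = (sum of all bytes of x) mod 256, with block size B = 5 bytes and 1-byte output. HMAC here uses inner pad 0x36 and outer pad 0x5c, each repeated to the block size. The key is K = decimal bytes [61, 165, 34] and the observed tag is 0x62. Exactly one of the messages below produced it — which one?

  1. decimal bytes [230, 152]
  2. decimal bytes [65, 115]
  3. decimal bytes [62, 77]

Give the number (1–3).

Key decimal bytes [61, 165, 34] = 3d a5 22 is 3 bytes ≤ B = 5; zero-pad to 5 bytes: K' = 3d a5 22 00 00.
K' ⊕ ipad = 0b 93 14 36 36; K' ⊕ opad = 61 f9 7e 5c 5c.
m1: inner = H(0b 93 14 36 36 e6 98) = 9c; tag = H(61 f9 7e 5c 5c 9c) = 2c
m2: inner = H(0b 93 14 36 36 41 73) = d2; tag = H(61 f9 7e 5c 5c d2) = 62 ← matches
m3: inner = H(0b 93 14 36 36 3e 4d) = a9; tag = H(61 f9 7e 5c 5c a9) = 39

2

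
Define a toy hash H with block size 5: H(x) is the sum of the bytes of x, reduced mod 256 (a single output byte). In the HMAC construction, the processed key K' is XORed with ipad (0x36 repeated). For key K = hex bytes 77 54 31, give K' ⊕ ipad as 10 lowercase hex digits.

4162073636

Key hex bytes 77 54 31 is 3 bytes ≤ B = 5; zero-pad to 5 bytes: K' = 77 54 31 00 00.
XOR each byte with 0x36: 77⊕36=41, 54⊕36=62, 31⊕36=07, 00⊕36=36, 00⊕36=36.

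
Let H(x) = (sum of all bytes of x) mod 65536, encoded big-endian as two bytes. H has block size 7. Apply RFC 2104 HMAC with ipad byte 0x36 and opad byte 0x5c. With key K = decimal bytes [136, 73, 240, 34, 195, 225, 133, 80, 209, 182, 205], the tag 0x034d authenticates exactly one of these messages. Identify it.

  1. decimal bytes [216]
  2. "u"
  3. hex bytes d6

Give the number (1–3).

Key decimal bytes [136, 73, 240, 34, 195, 225, 133, 80, 209, 182, 205] = 88 49 f0 22 c3 e1 85 50 d1 b6 cd is 11 bytes > B = 7, so hash it first: H(key) = 06 b0, then zero-pad to 7 bytes: K' = 06 b0 00 00 00 00 00.
K' ⊕ ipad = 30 86 36 36 36 36 36; K' ⊕ opad = 5a ec 5c 5c 5c 5c 5c.
m1: inner = H(30 86 36 36 36 36 36 d8) = 02 9c; tag = H(5a ec 5c 5c 5c 5c 5c 02 9c) = 03b0
m2: inner = H(30 86 36 36 36 36 36 75) = 02 39; tag = H(5a ec 5c 5c 5c 5c 5c 02 39) = 034d ← matches
m3: inner = H(30 86 36 36 36 36 36 d6) = 02 9a; tag = H(5a ec 5c 5c 5c 5c 5c 02 9a) = 03ae

2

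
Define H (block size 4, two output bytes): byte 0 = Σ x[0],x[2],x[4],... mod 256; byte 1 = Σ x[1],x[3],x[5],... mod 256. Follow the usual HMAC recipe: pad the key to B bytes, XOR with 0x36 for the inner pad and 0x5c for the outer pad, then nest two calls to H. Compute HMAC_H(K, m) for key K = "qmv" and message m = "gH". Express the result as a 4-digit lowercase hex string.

4566

Key "qmv" = 71 6d 76 is 3 bytes ≤ B = 4; zero-pad to 4 bytes: K' = 71 6d 76 00.
K' ⊕ ipad = 47 5b 40 36.  K' ⊕ opad = 2d 31 2a 5c.
Inner input = (K'⊕ipad) ∥ m = 47 5b 40 36 ∥ 67 48.
Inner hash: even-index sum = 238 mod 256 = 238; odd-index sum = 217 mod 256 = 217 → ee d9.
Outer input = (K'⊕opad) ∥ inner = 2d 31 2a 5c ∥ ee d9.
Outer hash (tag): even-index sum = 325 mod 256 = 69; odd-index sum = 358 mod 256 = 102 → 45 66.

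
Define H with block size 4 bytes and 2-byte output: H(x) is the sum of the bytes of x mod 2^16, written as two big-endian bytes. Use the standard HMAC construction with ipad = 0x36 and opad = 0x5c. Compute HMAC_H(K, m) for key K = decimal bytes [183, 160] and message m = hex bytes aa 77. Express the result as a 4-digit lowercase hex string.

0345

Key decimal bytes [183, 160] = b7 a0 is 2 bytes ≤ B = 4; zero-pad to 4 bytes: K' = b7 a0 00 00.
K' ⊕ ipad = 81 96 36 36.  K' ⊕ opad = eb fc 5c 5c.
Inner input = (K'⊕ipad) ∥ m = 81 96 36 36 ∥ aa 77.
Inner hash: sum = 129+150+54+54+170+119 = 676 → 02 a4.
Outer input = (K'⊕opad) ∥ inner = eb fc 5c 5c ∥ 02 a4.
Outer hash (tag): sum = 235+252+92+92+2+164 = 837 → 03 45.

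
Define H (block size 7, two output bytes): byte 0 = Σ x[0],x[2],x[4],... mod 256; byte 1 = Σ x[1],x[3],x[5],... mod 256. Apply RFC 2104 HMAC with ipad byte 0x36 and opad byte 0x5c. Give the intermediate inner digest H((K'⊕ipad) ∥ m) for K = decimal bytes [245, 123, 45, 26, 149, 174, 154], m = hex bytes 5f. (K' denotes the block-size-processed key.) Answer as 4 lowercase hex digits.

2d70

Key decimal bytes [245, 123, 45, 26, 149, 174, 154] = f5 7b 2d 1a 95 ae 9a is exactly B = 7 bytes: K' = f5 7b 2d 1a 95 ae 9a.
K' ⊕ ipad = c3 4d 1b 2c a3 98 ac.
Inner input = c3 4d 1b 2c a3 98 ac ∥ 5f.
Inner hash: even-index sum = 557 mod 256 = 45; odd-index sum = 368 mod 256 = 112 → 2d 70.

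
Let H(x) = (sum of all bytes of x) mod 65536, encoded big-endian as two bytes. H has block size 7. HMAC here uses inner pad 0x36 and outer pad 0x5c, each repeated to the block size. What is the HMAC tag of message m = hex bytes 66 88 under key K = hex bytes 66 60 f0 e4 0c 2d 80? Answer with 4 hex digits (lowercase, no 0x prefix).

Key hex bytes 66 60 f0 e4 0c 2d 80 is exactly B = 7 bytes: K' = 66 60 f0 e4 0c 2d 80.
K' ⊕ ipad = 50 56 c6 d2 3a 1b b6.  K' ⊕ opad = 3a 3c ac b8 50 71 dc.
Inner input = (K'⊕ipad) ∥ m = 50 56 c6 d2 3a 1b b6 ∥ 66 88.
Inner hash: sum = 80+86+198+210+58+27+182+102+136 = 1079 → 04 37.
Outer input = (K'⊕opad) ∥ inner = 3a 3c ac b8 50 71 dc ∥ 04 37.
Outer hash (tag): sum = 58+60+172+184+80+113+220+4+55 = 946 → 03 b2.

03b2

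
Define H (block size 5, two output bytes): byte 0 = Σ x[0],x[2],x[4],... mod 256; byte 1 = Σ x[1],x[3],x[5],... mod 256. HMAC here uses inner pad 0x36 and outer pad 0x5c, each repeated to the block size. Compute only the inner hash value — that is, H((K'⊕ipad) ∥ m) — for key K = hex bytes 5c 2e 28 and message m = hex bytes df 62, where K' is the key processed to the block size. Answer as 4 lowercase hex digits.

Key hex bytes 5c 2e 28 is 3 bytes ≤ B = 5; zero-pad to 5 bytes: K' = 5c 2e 28 00 00.
K' ⊕ ipad = 6a 18 1e 36 36.
Inner input = 6a 18 1e 36 36 ∥ df 62.
Inner hash: even-index sum = 288 mod 256 = 32; odd-index sum = 301 mod 256 = 45 → 20 2d.

202d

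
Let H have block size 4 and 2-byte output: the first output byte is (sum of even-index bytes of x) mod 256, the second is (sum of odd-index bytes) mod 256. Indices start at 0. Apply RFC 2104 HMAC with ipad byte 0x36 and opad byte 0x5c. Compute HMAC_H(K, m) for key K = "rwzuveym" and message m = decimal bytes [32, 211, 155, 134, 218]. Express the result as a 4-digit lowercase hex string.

Key "rwzuveym" = 72 77 7a 75 76 65 79 6d is 8 bytes > B = 4, so hash it first: H(key) = db be, then zero-pad to 4 bytes: K' = db be 00 00.
K' ⊕ ipad = ed 88 36 36.  K' ⊕ opad = 87 e2 5c 5c.
Inner input = (K'⊕ipad) ∥ m = ed 88 36 36 ∥ 20 d3 9b 86 da.
Inner hash: even-index sum = 696 mod 256 = 184; odd-index sum = 535 mod 256 = 23 → b8 17.
Outer input = (K'⊕opad) ∥ inner = 87 e2 5c 5c ∥ b8 17.
Outer hash (tag): even-index sum = 411 mod 256 = 155; odd-index sum = 341 mod 256 = 85 → 9b 55.

9b55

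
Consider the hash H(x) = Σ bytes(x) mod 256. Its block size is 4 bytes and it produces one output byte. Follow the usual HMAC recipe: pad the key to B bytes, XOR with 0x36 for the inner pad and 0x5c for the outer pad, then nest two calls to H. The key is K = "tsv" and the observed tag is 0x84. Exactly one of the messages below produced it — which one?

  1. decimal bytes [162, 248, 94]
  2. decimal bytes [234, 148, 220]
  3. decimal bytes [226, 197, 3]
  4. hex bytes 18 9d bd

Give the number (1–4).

Key "tsv" = 74 73 76 is 3 bytes ≤ B = 4; zero-pad to 4 bytes: K' = 74 73 76 00.
K' ⊕ ipad = 42 45 40 36; K' ⊕ opad = 28 2f 2a 5c.
m1: inner = H(42 45 40 36 a2 f8 5e) = f5; tag = H(28 2f 2a 5c f5) = d2
m2: inner = H(42 45 40 36 ea 94 dc) = 57; tag = H(28 2f 2a 5c 57) = 34
m3: inner = H(42 45 40 36 e2 c5 03) = a7; tag = H(28 2f 2a 5c a7) = 84 ← matches
m4: inner = H(42 45 40 36 18 9d bd) = 6f; tag = H(28 2f 2a 5c 6f) = 4c

3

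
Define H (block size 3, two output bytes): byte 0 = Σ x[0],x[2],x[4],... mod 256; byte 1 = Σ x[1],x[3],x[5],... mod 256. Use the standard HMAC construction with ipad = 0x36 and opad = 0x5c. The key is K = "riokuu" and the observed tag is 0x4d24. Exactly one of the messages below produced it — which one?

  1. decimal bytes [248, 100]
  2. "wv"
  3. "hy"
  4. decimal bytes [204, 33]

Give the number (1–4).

3

Key "riokuu" = 72 69 6f 6b 75 75 is 6 bytes > B = 3, so hash it first: H(key) = 56 49, then zero-pad to 3 bytes: K' = 56 49 00.
K' ⊕ ipad = 60 7f 36; K' ⊕ opad = 0a 15 5c.
m1: inner = H(60 7f 36 f8 64) = fa 77; tag = H(0a 15 5c fa 77) = dd0f
m2: inner = H(60 7f 36 77 76) = 0c f6; tag = H(0a 15 5c 0c f6) = 5c21
m3: inner = H(60 7f 36 68 79) = 0f e7; tag = H(0a 15 5c 0f e7) = 4d24 ← matches
m4: inner = H(60 7f 36 cc 21) = b7 4b; tag = H(0a 15 5c b7 4b) = b1cc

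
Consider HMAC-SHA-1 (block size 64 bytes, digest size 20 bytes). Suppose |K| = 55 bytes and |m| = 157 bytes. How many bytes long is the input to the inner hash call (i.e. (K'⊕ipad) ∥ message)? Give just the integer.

221

Key is 55 ≤ 64 bytes, zero-padded: |K'| = 64.
Inner input = (K'⊕ipad) ∥ m → 64 + 157 = 221 bytes.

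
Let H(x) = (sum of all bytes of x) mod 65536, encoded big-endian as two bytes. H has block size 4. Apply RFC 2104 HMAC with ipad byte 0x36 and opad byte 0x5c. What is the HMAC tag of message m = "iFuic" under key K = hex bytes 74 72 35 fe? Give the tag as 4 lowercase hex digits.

01a5

Key hex bytes 74 72 35 fe is exactly B = 4 bytes: K' = 74 72 35 fe.
K' ⊕ ipad = 42 44 03 c8.  K' ⊕ opad = 28 2e 69 a2.
Inner input = (K'⊕ipad) ∥ m = 42 44 03 c8 ∥ 69 46 75 69 63.
Inner hash: sum = 66+68+3+200+105+70+117+105+99 = 833 → 03 41.
Outer input = (K'⊕opad) ∥ inner = 28 2e 69 a2 ∥ 03 41.
Outer hash (tag): sum = 40+46+105+162+3+65 = 421 → 01 a5.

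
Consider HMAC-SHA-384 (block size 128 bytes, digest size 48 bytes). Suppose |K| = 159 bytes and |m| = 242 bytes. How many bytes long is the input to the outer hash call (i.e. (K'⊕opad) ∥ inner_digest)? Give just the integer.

Key is 159 > 128 bytes, so it is hashed to 48 bytes then zero-padded to 128: |K'| = 128.
Outer input = (K'⊕opad) ∥ H(inner) → 128 + 48 = 176 bytes.

176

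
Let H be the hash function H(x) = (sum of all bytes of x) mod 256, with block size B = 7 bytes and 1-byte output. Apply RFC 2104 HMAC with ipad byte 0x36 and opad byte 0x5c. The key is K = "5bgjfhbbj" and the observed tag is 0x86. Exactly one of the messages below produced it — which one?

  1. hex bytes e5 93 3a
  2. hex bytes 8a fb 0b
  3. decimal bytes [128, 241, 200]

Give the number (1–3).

Key "5bgjfhbbj" = 35 62 67 6a 66 68 62 62 6a is 9 bytes > B = 7, so hash it first: H(key) = 64, then zero-pad to 7 bytes: K' = 64 00 00 00 00 00 00.
K' ⊕ ipad = 52 36 36 36 36 36 36; K' ⊕ opad = 38 5c 5c 5c 5c 5c 5c.
m1: inner = H(52 36 36 36 36 36 36 e5 93 3a) = 48; tag = H(38 5c 5c 5c 5c 5c 5c 48) = a8
m2: inner = H(52 36 36 36 36 36 36 8a fb 0b) = 26; tag = H(38 5c 5c 5c 5c 5c 5c 26) = 86 ← matches
m3: inner = H(52 36 36 36 36 36 36 80 f1 c8) = cf; tag = H(38 5c 5c 5c 5c 5c 5c cf) = 2f

2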